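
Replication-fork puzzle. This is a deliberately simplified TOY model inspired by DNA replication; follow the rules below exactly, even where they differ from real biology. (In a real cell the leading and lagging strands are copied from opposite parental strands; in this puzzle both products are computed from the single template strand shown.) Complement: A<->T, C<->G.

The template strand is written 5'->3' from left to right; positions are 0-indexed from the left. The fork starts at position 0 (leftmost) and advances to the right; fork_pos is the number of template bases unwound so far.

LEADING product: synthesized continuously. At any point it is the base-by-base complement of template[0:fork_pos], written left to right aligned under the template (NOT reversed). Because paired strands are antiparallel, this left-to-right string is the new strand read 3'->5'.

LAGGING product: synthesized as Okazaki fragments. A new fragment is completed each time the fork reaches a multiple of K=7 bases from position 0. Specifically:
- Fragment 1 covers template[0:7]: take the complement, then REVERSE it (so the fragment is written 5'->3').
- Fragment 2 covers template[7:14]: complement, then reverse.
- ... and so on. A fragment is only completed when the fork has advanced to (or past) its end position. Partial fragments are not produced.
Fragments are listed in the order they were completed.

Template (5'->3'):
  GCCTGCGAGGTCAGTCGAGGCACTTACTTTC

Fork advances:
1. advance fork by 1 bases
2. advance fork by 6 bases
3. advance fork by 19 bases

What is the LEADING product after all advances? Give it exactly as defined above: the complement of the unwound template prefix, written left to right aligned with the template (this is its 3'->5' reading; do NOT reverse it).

Step 1: advance 1 -> fork_pos = 0 + 1 = 1.
Step 2: advance 6 -> fork_pos = 1 + 6 = 7.
Step 3: advance 19 -> fork_pos = 7 + 19 = 26.
Unwound prefix: template[0:26] = GCCTGCGAGGTCAGTCGAGGCACTTA
Complement it base by base (A<->T, C<->G), keeping left-to-right order:
  [0:5] GCCTG -> CGGAC
  [5:10] CGAGG -> GCTCC
  [10:15] TCAGT -> AGTCA
  [15:20] CGAGG -> GCTCC
  [20:25] CACTT -> GTGAA
  [25:26] A -> T
Concatenate: CGGACGCTCCAGTCAGCTCCGTGAAT (length 26; written aligned with the template, i.e. 3'->5').

Answer: CGGACGCTCCAGTCAGCTCCGTGAAT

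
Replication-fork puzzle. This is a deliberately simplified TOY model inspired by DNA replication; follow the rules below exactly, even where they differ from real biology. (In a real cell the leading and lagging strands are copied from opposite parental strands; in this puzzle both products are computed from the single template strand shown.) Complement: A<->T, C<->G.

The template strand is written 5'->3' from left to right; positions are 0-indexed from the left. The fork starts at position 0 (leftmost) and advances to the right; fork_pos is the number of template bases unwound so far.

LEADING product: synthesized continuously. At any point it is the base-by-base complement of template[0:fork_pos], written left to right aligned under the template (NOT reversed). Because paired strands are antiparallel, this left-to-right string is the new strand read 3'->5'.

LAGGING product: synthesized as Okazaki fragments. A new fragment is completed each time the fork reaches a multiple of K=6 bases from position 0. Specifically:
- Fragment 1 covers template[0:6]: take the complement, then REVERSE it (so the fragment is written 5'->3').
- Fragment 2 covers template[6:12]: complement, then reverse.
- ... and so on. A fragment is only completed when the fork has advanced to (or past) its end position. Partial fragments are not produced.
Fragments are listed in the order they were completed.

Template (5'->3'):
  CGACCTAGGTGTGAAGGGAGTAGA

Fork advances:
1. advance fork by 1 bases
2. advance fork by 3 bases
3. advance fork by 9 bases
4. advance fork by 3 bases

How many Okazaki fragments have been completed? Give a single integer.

Answer: 2

Derivation:
Step 1: advance 1 -> fork_pos = 0 + 1 = 1. Next multiple of 6 is 6 (not reached); still 0 fragment(s).
Step 2: advance 3 -> fork_pos = 1 + 3 = 4. Next multiple of 6 is 6 (not reached); still 0 fragment(s).
Step 3: advance 9 -> fork_pos = 4 + 9 = 13. Reached multiple(s) of 6: 6, 12 -> fragments 1-2 completed (2 total).
Step 4: advance 3 -> fork_pos = 13 + 3 = 16. Next multiple of 6 is 18 (not reached); still 2 fragment(s).
Check: final fork_pos = 16; the multiples of 6 that are <= 16 are 6..12 -> 16 // 6 = 2 completed fragment(s).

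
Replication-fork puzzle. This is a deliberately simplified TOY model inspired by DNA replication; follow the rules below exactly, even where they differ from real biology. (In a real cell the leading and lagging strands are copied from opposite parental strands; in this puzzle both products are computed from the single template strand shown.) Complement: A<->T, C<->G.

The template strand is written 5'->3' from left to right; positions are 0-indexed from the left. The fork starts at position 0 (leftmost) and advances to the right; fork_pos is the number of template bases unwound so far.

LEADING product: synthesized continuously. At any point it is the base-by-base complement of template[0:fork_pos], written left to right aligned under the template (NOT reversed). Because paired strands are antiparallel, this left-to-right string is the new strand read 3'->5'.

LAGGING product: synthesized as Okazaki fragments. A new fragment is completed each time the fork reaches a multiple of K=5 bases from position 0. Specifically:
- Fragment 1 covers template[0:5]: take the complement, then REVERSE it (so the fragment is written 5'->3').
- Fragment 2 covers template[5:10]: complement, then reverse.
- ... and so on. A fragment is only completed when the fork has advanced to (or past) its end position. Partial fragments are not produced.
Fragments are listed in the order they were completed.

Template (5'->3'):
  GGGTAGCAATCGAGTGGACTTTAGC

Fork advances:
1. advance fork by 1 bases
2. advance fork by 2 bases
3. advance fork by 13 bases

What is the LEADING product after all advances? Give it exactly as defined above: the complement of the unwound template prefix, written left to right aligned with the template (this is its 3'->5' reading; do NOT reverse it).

Step 1: advance 1 -> fork_pos = 0 + 1 = 1.
Step 2: advance 2 -> fork_pos = 1 + 2 = 3.
Step 3: advance 13 -> fork_pos = 3 + 13 = 16.
Unwound prefix: template[0:16] = GGGTAGCAATCGAGTG
Complement it base by base (A<->T, C<->G), keeping left-to-right order:
  [0:5] GGGTA -> CCCAT
  [5:10] GCAAT -> CGTTA
  [10:15] CGAGT -> GCTCA
  [15:16] G -> C
Concatenate: CCCATCGTTAGCTCAC (length 16; written aligned with the template, i.e. 3'->5').

Answer: CCCATCGTTAGCTCAC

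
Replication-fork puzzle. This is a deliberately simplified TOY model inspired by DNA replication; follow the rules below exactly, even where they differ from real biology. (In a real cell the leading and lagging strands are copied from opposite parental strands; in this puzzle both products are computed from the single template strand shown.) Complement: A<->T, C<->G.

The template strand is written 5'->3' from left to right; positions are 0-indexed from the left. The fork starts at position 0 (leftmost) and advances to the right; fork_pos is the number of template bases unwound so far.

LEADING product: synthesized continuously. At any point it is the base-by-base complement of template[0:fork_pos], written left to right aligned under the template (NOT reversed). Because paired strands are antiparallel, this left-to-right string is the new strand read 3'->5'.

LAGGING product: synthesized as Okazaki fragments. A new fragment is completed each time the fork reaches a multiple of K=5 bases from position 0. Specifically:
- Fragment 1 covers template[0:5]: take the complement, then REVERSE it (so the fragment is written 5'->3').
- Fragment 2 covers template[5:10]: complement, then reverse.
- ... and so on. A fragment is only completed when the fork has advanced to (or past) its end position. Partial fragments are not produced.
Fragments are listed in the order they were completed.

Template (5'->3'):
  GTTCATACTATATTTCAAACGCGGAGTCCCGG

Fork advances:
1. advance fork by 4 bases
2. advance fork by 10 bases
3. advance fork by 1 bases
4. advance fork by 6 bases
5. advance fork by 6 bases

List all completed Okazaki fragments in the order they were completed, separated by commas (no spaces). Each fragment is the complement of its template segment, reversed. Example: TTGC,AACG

Step 1: advance 4 -> fork_pos = 0 + 4 = 4. Next multiple of 5 is 5 (not reached); still 0 fragment(s).
Step 2: advance 10 -> fork_pos = 4 + 10 = 14. Reached multiple(s) of 5: 5, 10 -> fragments 1-2 completed (2 total).
Step 3: advance 1 -> fork_pos = 14 + 1 = 15. Reached multiple(s) of 5: 15 -> fragment 3 completed (3 total).
Step 4: advance 6 -> fork_pos = 15 + 6 = 21. Reached multiple(s) of 5: 20 -> fragment 4 completed (4 total).
Step 5: advance 6 -> fork_pos = 21 + 6 = 27. Reached multiple(s) of 5: 25 -> fragment 5 completed (5 total).
Final fork_pos = 27, so 5 fragment(s) are complete. Build each: template segment -> complement -> reverse.
Fragment 1: template[0:5] = GTTCA -> complement CAAGT -> reversed TGAAC
Fragment 2: template[5:10] = TACTA -> complement ATGAT -> reversed TAGTA
Fragment 3: template[10:15] = TATTT -> complement ATAAA -> reversed AAATA
Fragment 4: template[15:20] = CAAAC -> complement GTTTG -> reversed GTTTG
Fragment 5: template[20:25] = GCGGA -> complement CGCCT -> reversed TCCGC

Answer: TGAAC,TAGTA,AAATA,GTTTG,TCCGC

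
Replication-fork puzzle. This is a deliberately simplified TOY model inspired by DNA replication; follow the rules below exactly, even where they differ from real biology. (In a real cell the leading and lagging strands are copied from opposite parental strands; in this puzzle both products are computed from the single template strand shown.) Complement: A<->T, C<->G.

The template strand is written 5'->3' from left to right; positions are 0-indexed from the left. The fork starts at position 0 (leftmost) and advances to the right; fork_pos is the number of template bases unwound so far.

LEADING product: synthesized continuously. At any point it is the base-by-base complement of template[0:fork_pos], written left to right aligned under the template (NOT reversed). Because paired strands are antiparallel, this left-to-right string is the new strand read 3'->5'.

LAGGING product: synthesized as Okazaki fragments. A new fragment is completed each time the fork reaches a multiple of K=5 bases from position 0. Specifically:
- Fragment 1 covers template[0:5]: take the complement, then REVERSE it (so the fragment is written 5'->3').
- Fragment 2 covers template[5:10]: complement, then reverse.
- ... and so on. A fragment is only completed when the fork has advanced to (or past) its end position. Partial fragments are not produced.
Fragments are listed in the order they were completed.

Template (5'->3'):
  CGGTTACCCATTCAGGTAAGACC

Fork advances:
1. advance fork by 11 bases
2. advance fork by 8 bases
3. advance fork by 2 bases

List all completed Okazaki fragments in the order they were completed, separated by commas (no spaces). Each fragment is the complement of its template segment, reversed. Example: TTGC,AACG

Answer: AACCG,TGGGT,CTGAA,CTTAC

Derivation:
Step 1: advance 11 -> fork_pos = 0 + 11 = 11. Reached multiple(s) of 5: 5, 10 -> fragments 1-2 completed (2 total).
Step 2: advance 8 -> fork_pos = 11 + 8 = 19. Reached multiple(s) of 5: 15 -> fragment 3 completed (3 total).
Step 3: advance 2 -> fork_pos = 19 + 2 = 21. Reached multiple(s) of 5: 20 -> fragment 4 completed (4 total).
Final fork_pos = 21, so 4 fragment(s) are complete. Build each: template segment -> complement -> reverse.
Fragment 1: template[0:5] = CGGTT -> complement GCCAA -> reversed AACCG
Fragment 2: template[5:10] = ACCCA -> complement TGGGT -> reversed TGGGT
Fragment 3: template[10:15] = TTCAG -> complement AAGTC -> reversed CTGAA
Fragment 4: template[15:20] = GTAAG -> complement CATTC -> reversed CTTAC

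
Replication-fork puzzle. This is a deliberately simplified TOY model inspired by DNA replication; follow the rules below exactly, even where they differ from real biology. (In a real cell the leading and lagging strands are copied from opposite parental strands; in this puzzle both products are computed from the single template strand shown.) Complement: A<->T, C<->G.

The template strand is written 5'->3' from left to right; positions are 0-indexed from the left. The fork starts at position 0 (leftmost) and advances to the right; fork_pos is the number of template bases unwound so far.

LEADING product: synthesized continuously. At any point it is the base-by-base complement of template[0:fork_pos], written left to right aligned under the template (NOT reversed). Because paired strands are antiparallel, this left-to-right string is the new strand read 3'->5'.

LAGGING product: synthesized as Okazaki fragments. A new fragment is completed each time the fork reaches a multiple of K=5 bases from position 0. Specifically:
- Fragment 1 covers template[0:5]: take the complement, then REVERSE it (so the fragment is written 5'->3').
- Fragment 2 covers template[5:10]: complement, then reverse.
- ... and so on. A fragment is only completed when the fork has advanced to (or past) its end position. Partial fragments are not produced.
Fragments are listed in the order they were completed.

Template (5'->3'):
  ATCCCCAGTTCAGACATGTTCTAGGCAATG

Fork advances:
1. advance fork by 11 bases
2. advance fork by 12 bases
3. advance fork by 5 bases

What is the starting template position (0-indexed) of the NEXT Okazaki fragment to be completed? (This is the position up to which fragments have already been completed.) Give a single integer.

Answer: 25

Derivation:
Step 1: advance 11 -> fork_pos = 0 + 11 = 11. Reached multiple(s) of 5: 5, 10 -> fragments 1-2 completed (2 total).
Step 2: advance 12 -> fork_pos = 11 + 12 = 23. Reached multiple(s) of 5: 15, 20 -> fragments 3-4 completed (4 total).
Step 3: advance 5 -> fork_pos = 23 + 5 = 28. Reached multiple(s) of 5: 25 -> fragment 5 completed (5 total).
5 fragment(s) completed, covering template[0:25] (5 x 5 = 25). The next fragment, fragment 6, covers template[25:30], so it starts at position 25.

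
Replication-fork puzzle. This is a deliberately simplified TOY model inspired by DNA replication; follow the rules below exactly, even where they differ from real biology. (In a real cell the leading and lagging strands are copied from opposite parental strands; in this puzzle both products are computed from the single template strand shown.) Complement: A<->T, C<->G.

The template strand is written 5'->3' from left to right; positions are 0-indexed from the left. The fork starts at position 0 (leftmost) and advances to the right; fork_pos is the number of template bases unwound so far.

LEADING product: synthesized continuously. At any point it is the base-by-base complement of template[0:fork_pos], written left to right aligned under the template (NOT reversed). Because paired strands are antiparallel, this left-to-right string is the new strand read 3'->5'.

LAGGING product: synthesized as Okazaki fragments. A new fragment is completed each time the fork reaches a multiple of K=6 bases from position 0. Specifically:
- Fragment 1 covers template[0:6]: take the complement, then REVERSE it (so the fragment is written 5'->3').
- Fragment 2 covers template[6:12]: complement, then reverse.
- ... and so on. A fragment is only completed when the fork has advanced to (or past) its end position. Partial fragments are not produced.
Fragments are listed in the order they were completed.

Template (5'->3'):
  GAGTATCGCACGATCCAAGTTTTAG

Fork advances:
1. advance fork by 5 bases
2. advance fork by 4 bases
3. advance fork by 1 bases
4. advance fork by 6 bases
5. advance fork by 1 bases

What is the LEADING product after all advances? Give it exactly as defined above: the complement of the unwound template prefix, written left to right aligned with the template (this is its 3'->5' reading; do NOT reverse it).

Answer: CTCATAGCGTGCTAGGT

Derivation:
Step 1: advance 5 -> fork_pos = 0 + 5 = 5.
Step 2: advance 4 -> fork_pos = 5 + 4 = 9.
Step 3: advance 1 -> fork_pos = 9 + 1 = 10.
Step 4: advance 6 -> fork_pos = 10 + 6 = 16.
Step 5: advance 1 -> fork_pos = 16 + 1 = 17.
Unwound prefix: template[0:17] = GAGTATCGCACGATCCA
Complement it base by base (A<->T, C<->G), keeping left-to-right order:
  [0:5] GAGTA -> CTCAT
  [5:10] TCGCA -> AGCGT
  [10:15] CGATC -> GCTAG
  [15:17] CA -> GT
Concatenate: CTCATAGCGTGCTAGGT (length 17; written aligned with the template, i.e. 3'->5').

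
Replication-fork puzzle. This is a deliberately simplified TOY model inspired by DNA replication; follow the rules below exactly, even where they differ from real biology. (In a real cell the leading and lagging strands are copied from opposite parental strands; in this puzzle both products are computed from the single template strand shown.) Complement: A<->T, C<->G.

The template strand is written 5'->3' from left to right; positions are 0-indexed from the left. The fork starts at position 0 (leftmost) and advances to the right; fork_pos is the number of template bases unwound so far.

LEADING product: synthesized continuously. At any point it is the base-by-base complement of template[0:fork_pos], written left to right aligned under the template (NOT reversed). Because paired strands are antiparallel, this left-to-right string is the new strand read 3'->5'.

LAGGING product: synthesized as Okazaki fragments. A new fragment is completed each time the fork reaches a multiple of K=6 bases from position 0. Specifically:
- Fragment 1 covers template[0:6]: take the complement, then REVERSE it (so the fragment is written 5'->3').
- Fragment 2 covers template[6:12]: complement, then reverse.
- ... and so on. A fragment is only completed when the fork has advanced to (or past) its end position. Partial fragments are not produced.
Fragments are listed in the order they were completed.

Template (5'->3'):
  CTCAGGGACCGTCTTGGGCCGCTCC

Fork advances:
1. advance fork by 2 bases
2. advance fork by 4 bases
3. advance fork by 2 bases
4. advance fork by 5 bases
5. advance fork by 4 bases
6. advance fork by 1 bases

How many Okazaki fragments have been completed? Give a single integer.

Step 1: advance 2 -> fork_pos = 0 + 2 = 2. Next multiple of 6 is 6 (not reached); still 0 fragment(s).
Step 2: advance 4 -> fork_pos = 2 + 4 = 6. Reached multiple(s) of 6: 6 -> fragment 1 completed (1 total).
Step 3: advance 2 -> fork_pos = 6 + 2 = 8. Next multiple of 6 is 12 (not reached); still 1 fragment(s).
Step 4: advance 5 -> fork_pos = 8 + 5 = 13. Reached multiple(s) of 6: 12 -> fragment 2 completed (2 total).
Step 5: advance 4 -> fork_pos = 13 + 4 = 17. Next multiple of 6 is 18 (not reached); still 2 fragment(s).
Step 6: advance 1 -> fork_pos = 17 + 1 = 18. Reached multiple(s) of 6: 18 -> fragment 3 completed (3 total).
Check: final fork_pos = 18; the multiples of 6 that are <= 18 are 6..18 -> 18 // 6 = 3 completed fragment(s).

Answer: 3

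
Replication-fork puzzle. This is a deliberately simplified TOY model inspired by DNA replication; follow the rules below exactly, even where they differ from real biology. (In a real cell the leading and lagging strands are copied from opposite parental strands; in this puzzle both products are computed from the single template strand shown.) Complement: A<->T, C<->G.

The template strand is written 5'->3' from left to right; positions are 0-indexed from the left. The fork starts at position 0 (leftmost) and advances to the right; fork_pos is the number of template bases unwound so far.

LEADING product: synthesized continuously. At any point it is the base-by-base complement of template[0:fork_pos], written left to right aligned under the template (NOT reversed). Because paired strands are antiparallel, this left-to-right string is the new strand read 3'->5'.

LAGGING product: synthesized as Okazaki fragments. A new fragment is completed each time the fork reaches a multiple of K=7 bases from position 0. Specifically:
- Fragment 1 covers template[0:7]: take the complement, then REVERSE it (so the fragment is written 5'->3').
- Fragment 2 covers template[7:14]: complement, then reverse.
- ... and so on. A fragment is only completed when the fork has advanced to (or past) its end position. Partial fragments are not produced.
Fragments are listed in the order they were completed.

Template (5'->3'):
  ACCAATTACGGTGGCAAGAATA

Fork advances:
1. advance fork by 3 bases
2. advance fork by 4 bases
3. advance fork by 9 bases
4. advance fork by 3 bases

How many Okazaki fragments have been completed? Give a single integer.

Answer: 2

Derivation:
Step 1: advance 3 -> fork_pos = 0 + 3 = 3. Next multiple of 7 is 7 (not reached); still 0 fragment(s).
Step 2: advance 4 -> fork_pos = 3 + 4 = 7. Reached multiple(s) of 7: 7 -> fragment 1 completed (1 total).
Step 3: advance 9 -> fork_pos = 7 + 9 = 16. Reached multiple(s) of 7: 14 -> fragment 2 completed (2 total).
Step 4: advance 3 -> fork_pos = 16 + 3 = 19. Next multiple of 7 is 21 (not reached); still 2 fragment(s).
Check: final fork_pos = 19; the multiples of 7 that are <= 19 are 7..14 -> 19 // 7 = 2 completed fragment(s).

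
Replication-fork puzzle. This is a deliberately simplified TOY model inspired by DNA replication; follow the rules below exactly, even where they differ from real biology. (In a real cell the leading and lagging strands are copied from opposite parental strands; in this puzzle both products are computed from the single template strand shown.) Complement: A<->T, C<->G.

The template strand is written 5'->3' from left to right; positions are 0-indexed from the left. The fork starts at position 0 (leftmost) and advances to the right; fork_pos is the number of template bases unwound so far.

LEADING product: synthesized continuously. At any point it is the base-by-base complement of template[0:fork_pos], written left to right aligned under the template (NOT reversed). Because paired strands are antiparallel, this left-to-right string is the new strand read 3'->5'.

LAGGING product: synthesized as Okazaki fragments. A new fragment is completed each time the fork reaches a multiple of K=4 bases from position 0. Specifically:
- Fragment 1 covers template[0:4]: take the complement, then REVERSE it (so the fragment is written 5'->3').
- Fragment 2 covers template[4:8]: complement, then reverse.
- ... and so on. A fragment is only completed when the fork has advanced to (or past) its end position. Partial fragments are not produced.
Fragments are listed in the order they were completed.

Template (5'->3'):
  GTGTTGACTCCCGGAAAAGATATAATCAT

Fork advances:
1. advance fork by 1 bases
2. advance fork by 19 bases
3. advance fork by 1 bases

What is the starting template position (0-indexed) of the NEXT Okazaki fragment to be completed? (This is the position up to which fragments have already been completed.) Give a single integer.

Step 1: advance 1 -> fork_pos = 0 + 1 = 1. Next multiple of 4 is 4 (not reached); still 0 fragment(s).
Step 2: advance 19 -> fork_pos = 1 + 19 = 20. Reached multiple(s) of 4: 4, 8, 12, 16, 20 -> fragments 1-5 completed (5 total).
Step 3: advance 1 -> fork_pos = 20 + 1 = 21. Next multiple of 4 is 24 (not reached); still 5 fragment(s).
5 fragment(s) completed, covering template[0:20] (5 x 4 = 20). The next fragment, fragment 6, covers template[20:24], so it starts at position 20.

Answer: 20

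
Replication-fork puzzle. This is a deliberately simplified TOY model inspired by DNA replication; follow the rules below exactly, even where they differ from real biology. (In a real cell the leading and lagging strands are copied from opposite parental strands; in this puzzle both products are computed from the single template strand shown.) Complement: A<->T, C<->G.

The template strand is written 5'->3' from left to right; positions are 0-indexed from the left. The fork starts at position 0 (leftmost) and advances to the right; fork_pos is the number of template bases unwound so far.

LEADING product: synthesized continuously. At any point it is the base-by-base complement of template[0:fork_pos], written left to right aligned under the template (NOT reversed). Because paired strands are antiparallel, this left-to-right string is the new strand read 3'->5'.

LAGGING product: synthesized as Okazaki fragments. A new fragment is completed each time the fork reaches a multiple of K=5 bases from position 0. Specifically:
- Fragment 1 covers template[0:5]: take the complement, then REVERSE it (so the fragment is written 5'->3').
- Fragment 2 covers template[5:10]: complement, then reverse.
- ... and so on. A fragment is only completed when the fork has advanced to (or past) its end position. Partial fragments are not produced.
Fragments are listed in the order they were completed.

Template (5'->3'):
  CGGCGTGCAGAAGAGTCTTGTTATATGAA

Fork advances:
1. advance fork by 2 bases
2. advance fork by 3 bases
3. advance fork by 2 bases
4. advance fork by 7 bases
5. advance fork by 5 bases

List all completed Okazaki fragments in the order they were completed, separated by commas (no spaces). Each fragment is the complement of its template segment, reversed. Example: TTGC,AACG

Answer: CGCCG,CTGCA,CTCTT

Derivation:
Step 1: advance 2 -> fork_pos = 0 + 2 = 2. Next multiple of 5 is 5 (not reached); still 0 fragment(s).
Step 2: advance 3 -> fork_pos = 2 + 3 = 5. Reached multiple(s) of 5: 5 -> fragment 1 completed (1 total).
Step 3: advance 2 -> fork_pos = 5 + 2 = 7. Next multiple of 5 is 10 (not reached); still 1 fragment(s).
Step 4: advance 7 -> fork_pos = 7 + 7 = 14. Reached multiple(s) of 5: 10 -> fragment 2 completed (2 total).
Step 5: advance 5 -> fork_pos = 14 + 5 = 19. Reached multiple(s) of 5: 15 -> fragment 3 completed (3 total).
Final fork_pos = 19, so 3 fragment(s) are complete. Build each: template segment -> complement -> reverse.
Fragment 1: template[0:5] = CGGCG -> complement GCCGC -> reversed CGCCG
Fragment 2: template[5:10] = TGCAG -> complement ACGTC -> reversed CTGCA
Fragment 3: template[10:15] = AAGAG -> complement TTCTC -> reversed CTCTT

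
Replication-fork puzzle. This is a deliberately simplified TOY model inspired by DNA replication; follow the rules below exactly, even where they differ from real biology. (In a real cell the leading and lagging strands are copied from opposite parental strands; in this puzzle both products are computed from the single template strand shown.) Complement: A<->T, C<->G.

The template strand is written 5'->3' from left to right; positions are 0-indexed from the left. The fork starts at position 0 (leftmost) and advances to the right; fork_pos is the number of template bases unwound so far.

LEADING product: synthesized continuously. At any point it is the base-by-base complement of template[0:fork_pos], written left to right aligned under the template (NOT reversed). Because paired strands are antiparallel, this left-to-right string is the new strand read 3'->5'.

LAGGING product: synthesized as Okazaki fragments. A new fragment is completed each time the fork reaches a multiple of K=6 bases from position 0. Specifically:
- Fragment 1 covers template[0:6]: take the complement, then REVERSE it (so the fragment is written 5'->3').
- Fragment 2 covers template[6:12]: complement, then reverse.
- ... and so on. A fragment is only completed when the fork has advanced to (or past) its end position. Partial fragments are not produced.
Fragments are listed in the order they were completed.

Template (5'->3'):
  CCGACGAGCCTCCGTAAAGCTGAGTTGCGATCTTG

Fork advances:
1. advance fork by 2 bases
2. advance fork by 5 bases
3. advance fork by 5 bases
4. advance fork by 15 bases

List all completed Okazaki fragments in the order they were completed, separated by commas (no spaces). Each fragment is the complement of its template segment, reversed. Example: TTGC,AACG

Step 1: advance 2 -> fork_pos = 0 + 2 = 2. Next multiple of 6 is 6 (not reached); still 0 fragment(s).
Step 2: advance 5 -> fork_pos = 2 + 5 = 7. Reached multiple(s) of 6: 6 -> fragment 1 completed (1 total).
Step 3: advance 5 -> fork_pos = 7 + 5 = 12. Reached multiple(s) of 6: 12 -> fragment 2 completed (2 total).
Step 4: advance 15 -> fork_pos = 12 + 15 = 27. Reached multiple(s) of 6: 18, 24 -> fragments 3-4 completed (4 total).
Final fork_pos = 27, so 4 fragment(s) are complete. Build each: template segment -> complement -> reverse.
Fragment 1: template[0:6] = CCGACG -> complement GGCTGC -> reversed CGTCGG
Fragment 2: template[6:12] = AGCCTC -> complement TCGGAG -> reversed GAGGCT
Fragment 3: template[12:18] = CGTAAA -> complement GCATTT -> reversed TTTACG
Fragment 4: template[18:24] = GCTGAG -> complement CGACTC -> reversed CTCAGC

Answer: CGTCGG,GAGGCT,TTTACG,CTCAGC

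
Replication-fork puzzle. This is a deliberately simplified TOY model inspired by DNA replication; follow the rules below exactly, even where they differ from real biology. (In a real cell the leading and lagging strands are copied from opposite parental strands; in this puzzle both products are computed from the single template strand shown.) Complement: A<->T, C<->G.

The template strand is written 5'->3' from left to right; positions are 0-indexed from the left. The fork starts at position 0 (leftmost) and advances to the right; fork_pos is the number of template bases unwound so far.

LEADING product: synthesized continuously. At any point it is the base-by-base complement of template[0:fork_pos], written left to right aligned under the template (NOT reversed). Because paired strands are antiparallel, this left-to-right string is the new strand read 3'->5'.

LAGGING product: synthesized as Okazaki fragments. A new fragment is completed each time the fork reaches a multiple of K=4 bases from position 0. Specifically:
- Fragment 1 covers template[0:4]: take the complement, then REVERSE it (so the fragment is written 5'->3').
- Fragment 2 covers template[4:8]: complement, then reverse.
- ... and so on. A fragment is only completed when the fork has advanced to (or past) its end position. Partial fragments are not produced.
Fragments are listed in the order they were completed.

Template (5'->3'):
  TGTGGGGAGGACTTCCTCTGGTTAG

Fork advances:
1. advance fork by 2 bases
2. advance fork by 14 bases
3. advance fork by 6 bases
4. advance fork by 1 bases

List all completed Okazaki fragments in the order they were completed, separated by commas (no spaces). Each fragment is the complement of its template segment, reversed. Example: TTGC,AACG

Answer: CACA,TCCC,GTCC,GGAA,CAGA

Derivation:
Step 1: advance 2 -> fork_pos = 0 + 2 = 2. Next multiple of 4 is 4 (not reached); still 0 fragment(s).
Step 2: advance 14 -> fork_pos = 2 + 14 = 16. Reached multiple(s) of 4: 4, 8, 12, 16 -> fragments 1-4 completed (4 total).
Step 3: advance 6 -> fork_pos = 16 + 6 = 22. Reached multiple(s) of 4: 20 -> fragment 5 completed (5 total).
Step 4: advance 1 -> fork_pos = 22 + 1 = 23. Next multiple of 4 is 24 (not reached); still 5 fragment(s).
Final fork_pos = 23, so 5 fragment(s) are complete. Build each: template segment -> complement -> reverse.
Fragment 1: template[0:4] = TGTG -> complement ACAC -> reversed CACA
Fragment 2: template[4:8] = GGGA -> complement CCCT -> reversed TCCC
Fragment 3: template[8:12] = GGAC -> complement CCTG -> reversed GTCC
Fragment 4: template[12:16] = TTCC -> complement AAGG -> reversed GGAA
Fragment 5: template[16:20] = TCTG -> complement AGAC -> reversed CAGA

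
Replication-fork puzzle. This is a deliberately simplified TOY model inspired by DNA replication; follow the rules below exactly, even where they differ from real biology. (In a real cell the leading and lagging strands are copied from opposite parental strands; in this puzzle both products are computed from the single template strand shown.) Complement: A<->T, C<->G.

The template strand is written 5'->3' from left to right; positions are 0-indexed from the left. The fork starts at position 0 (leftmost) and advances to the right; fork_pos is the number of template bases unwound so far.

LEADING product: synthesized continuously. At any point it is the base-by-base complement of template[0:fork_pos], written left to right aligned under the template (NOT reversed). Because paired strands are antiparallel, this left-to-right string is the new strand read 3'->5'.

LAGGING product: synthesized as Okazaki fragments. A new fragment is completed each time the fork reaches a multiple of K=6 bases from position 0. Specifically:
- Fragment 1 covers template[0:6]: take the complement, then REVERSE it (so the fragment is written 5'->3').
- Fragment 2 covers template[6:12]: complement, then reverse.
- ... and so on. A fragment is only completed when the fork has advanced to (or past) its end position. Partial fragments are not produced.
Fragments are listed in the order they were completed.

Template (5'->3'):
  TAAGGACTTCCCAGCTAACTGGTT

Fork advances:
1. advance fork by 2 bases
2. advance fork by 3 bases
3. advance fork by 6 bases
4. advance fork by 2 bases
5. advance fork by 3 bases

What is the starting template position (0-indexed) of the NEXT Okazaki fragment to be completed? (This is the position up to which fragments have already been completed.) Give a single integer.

Step 1: advance 2 -> fork_pos = 0 + 2 = 2. Next multiple of 6 is 6 (not reached); still 0 fragment(s).
Step 2: advance 3 -> fork_pos = 2 + 3 = 5. Next multiple of 6 is 6 (not reached); still 0 fragment(s).
Step 3: advance 6 -> fork_pos = 5 + 6 = 11. Reached multiple(s) of 6: 6 -> fragment 1 completed (1 total).
Step 4: advance 2 -> fork_pos = 11 + 2 = 13. Reached multiple(s) of 6: 12 -> fragment 2 completed (2 total).
Step 5: advance 3 -> fork_pos = 13 + 3 = 16. Next multiple of 6 is 18 (not reached); still 2 fragment(s).
2 fragment(s) completed, covering template[0:12] (2 x 6 = 12). The next fragment, fragment 3, covers template[12:18], so it starts at position 12.

Answer: 12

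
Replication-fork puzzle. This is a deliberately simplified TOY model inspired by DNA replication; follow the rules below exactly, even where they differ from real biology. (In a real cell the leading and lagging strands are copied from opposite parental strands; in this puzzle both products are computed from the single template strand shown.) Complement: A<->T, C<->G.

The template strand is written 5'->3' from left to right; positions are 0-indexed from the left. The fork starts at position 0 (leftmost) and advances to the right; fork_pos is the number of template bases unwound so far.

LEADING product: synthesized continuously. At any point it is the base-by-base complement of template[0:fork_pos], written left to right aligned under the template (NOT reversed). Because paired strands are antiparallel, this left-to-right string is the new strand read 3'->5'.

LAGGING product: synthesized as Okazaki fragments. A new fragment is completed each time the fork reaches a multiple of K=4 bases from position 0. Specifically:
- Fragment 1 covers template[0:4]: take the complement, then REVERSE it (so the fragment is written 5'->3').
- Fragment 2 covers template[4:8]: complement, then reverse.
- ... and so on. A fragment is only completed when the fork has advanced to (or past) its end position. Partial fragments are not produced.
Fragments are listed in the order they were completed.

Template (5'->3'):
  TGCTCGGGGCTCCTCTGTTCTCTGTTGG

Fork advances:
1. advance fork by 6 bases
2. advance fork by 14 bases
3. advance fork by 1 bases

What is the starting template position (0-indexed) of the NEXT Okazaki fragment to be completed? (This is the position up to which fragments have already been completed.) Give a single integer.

Answer: 20

Derivation:
Step 1: advance 6 -> fork_pos = 0 + 6 = 6. Reached multiple(s) of 4: 4 -> fragment 1 completed (1 total).
Step 2: advance 14 -> fork_pos = 6 + 14 = 20. Reached multiple(s) of 4: 8, 12, 16, 20 -> fragments 2-5 completed (5 total).
Step 3: advance 1 -> fork_pos = 20 + 1 = 21. Next multiple of 4 is 24 (not reached); still 5 fragment(s).
5 fragment(s) completed, covering template[0:20] (5 x 4 = 20). The next fragment, fragment 6, covers template[20:24], so it starts at position 20.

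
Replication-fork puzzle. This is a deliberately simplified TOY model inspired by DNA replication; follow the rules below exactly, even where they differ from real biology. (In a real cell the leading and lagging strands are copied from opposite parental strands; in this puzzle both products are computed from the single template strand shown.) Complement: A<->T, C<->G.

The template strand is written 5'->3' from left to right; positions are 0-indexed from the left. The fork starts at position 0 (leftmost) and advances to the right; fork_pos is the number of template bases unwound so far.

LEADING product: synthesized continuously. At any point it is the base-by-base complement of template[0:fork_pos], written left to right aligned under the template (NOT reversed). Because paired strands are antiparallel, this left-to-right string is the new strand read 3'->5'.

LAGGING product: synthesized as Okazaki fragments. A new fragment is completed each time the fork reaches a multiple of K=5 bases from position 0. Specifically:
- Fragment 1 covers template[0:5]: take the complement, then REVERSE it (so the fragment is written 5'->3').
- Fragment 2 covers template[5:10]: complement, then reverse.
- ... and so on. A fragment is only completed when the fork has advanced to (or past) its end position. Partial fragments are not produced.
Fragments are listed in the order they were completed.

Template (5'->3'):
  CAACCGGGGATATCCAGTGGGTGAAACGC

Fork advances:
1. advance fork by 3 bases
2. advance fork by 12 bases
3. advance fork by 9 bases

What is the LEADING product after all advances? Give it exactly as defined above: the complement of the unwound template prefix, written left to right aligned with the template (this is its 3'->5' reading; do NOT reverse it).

Step 1: advance 3 -> fork_pos = 0 + 3 = 3.
Step 2: advance 12 -> fork_pos = 3 + 12 = 15.
Step 3: advance 9 -> fork_pos = 15 + 9 = 24.
Unwound prefix: template[0:24] = CAACCGGGGATATCCAGTGGGTGA
Complement it base by base (A<->T, C<->G), keeping left-to-right order:
  [0:5] CAACC -> GTTGG
  [5:10] GGGGA -> CCCCT
  [10:15] TATCC -> ATAGG
  [15:20] AGTGG -> TCACC
  [20:24] GTGA -> CACT
Concatenate: GTTGGCCCCTATAGGTCACCCACT (length 24; written aligned with the template, i.e. 3'->5').

Answer: GTTGGCCCCTATAGGTCACCCACT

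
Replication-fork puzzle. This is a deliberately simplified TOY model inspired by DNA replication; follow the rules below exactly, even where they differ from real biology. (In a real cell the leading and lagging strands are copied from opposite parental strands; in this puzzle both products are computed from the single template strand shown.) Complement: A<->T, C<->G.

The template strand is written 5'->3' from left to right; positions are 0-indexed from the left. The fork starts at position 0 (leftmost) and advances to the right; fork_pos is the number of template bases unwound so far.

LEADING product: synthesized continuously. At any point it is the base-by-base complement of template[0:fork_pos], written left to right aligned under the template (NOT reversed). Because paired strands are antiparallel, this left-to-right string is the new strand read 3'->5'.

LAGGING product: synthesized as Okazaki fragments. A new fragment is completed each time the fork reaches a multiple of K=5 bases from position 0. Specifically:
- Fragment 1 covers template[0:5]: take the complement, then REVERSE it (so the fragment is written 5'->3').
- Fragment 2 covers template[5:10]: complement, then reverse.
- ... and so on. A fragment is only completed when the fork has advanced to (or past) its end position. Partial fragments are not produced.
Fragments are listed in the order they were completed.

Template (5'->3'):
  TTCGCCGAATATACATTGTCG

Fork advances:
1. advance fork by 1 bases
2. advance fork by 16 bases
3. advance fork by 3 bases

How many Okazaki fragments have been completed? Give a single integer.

Answer: 4

Derivation:
Step 1: advance 1 -> fork_pos = 0 + 1 = 1. Next multiple of 5 is 5 (not reached); still 0 fragment(s).
Step 2: advance 16 -> fork_pos = 1 + 16 = 17. Reached multiple(s) of 5: 5, 10, 15 -> fragments 1-3 completed (3 total).
Step 3: advance 3 -> fork_pos = 17 + 3 = 20. Reached multiple(s) of 5: 20 -> fragment 4 completed (4 total).
Check: final fork_pos = 20; the multiples of 5 that are <= 20 are 5..20 -> 20 // 5 = 4 completed fragment(s).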